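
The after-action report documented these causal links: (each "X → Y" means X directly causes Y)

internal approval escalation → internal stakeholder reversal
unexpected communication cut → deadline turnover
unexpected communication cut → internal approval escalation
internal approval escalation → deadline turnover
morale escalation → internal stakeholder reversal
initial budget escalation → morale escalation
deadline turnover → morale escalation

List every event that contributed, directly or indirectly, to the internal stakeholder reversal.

the deadline turnover, the initial budget escalation, the internal approval escalation, the morale escalation, the unexpected communication cut

Immediate causes of the internal stakeholder reversal: the internal approval escalation, the morale escalation.
Further upstream: the unexpected communication cut, the deadline turnover, the initial budget escalation.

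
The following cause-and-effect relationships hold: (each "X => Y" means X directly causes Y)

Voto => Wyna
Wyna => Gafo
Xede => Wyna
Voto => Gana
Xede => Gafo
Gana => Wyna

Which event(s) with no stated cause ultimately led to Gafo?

Tracing upstream from Gafo: Gafo ← Wyna ← Voto.
A separate upstream branch: Gafo ← Xede.
Each of those chain origins has no stated cause.

Voto, Xede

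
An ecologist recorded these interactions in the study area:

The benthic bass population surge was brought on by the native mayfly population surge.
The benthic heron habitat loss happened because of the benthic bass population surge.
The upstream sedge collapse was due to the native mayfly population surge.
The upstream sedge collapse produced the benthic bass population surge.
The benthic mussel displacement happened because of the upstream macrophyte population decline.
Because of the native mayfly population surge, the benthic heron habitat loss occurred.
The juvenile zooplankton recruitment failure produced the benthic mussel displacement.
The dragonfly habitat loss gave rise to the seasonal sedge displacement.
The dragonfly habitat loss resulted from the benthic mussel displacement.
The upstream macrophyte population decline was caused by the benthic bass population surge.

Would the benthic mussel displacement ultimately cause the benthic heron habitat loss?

No

The benthic mussel displacement leads to the dragonfly habitat loss, the seasonal sedge displacement; the benthic heron habitat loss is not among them.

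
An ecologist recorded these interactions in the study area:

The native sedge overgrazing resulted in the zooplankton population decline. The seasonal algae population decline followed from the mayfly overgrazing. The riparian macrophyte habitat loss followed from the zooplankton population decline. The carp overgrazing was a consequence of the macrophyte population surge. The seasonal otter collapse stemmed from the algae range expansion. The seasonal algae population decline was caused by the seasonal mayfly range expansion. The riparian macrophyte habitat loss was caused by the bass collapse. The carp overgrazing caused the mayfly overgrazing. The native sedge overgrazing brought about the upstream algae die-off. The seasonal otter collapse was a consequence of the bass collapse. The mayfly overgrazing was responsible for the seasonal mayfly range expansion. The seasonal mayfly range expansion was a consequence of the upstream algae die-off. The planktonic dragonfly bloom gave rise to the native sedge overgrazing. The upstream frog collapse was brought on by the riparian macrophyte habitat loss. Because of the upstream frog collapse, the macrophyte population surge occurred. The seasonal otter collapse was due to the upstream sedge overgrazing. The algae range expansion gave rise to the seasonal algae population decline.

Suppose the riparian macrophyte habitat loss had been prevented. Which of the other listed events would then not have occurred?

the carp overgrazing, the macrophyte population surge, the mayfly overgrazing, the upstream frog collapse

Downstream of the riparian macrophyte habitat loss: the upstream frog collapse, the macrophyte population surge, the carp overgrazing, the mayfly overgrazing, the seasonal mayfly range expansion, the seasonal algae population decline.
Of those, still caused via another path: the seasonal mayfly range expansion, the seasonal algae population decline.
The remainder have no surviving cause.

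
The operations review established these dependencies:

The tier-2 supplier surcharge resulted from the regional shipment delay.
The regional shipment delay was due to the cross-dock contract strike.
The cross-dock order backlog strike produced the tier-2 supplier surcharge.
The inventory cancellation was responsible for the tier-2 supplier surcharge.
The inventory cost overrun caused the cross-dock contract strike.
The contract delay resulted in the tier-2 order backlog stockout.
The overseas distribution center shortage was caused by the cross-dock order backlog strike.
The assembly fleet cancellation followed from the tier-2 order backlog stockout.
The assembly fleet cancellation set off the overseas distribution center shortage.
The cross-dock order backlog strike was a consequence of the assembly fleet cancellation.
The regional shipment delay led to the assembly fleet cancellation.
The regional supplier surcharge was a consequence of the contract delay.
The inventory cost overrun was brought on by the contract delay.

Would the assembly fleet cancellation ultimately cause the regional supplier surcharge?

The assembly fleet cancellation leads to the cross-dock order backlog strike, the overseas distribution center shortage, the tier-2 supplier surcharge; the regional supplier surcharge is not among them.

No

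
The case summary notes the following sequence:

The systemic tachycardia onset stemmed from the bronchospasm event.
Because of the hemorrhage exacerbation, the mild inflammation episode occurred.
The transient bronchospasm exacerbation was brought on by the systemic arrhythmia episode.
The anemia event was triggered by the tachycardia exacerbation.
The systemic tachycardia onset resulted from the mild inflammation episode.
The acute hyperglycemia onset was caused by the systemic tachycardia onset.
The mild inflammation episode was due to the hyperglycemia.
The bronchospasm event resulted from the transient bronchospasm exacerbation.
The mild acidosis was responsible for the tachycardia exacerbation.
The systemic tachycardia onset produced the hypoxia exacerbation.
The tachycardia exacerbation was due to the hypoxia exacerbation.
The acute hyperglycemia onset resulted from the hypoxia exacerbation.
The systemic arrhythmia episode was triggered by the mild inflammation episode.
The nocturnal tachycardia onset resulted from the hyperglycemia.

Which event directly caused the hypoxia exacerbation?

the systemic tachycardia onset

Upstream contributors include the hyperglycemia, the hemorrhage exacerbation, the mild inflammation episode, the systemic arrhythmia episode, the transient bronchospasm exacerbation, the bronchospasm event, but only the systemic tachycardia onset feeds directly into the hypoxia exacerbation.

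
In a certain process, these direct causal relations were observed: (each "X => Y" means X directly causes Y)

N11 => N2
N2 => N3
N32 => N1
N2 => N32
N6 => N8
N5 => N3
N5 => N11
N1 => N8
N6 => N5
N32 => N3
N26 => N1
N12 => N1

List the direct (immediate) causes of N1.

N12, N26, N32

Upstream contributors include N6, N5, N11, N2, but only N12, N26, N32 feed directly into N1.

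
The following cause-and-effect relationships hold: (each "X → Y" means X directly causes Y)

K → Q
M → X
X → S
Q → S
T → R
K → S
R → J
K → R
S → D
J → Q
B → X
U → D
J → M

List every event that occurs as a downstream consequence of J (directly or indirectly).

Direct effects: M, Q.
2 steps out: X, S.
3 steps out: D.
Not reachable from it: T, K, B, R, U.

D, M, Q, S, X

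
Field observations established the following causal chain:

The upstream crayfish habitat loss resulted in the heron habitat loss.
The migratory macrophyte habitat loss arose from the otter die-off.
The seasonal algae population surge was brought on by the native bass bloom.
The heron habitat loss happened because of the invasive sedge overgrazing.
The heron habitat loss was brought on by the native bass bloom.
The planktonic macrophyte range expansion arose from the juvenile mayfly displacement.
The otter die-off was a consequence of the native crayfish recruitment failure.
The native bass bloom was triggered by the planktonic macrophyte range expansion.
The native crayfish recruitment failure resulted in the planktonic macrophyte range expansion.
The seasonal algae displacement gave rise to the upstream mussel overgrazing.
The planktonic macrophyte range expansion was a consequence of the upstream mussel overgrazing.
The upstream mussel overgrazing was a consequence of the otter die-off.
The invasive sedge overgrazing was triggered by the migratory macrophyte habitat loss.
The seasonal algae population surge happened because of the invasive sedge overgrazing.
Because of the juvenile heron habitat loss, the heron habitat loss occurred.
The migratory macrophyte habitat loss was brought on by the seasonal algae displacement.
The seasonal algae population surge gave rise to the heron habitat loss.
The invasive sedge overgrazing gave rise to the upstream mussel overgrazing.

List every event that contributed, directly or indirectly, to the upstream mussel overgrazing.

the invasive sedge overgrazing, the migratory macrophyte habitat loss, the native crayfish recruitment failure, the otter die-off, the seasonal algae displacement

Immediate causes of the upstream mussel overgrazing: the seasonal algae displacement, the otter die-off, the invasive sedge overgrazing.
Further upstream: the native crayfish recruitment failure, the migratory macrophyte habitat loss.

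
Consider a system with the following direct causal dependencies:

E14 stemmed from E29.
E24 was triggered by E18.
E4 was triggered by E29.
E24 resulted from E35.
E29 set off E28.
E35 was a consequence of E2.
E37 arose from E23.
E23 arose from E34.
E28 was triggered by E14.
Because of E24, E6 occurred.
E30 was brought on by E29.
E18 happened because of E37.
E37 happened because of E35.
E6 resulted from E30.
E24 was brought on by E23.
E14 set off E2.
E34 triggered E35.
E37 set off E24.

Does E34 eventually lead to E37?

There is a causal chain: E34 → E35 → E37.

Yes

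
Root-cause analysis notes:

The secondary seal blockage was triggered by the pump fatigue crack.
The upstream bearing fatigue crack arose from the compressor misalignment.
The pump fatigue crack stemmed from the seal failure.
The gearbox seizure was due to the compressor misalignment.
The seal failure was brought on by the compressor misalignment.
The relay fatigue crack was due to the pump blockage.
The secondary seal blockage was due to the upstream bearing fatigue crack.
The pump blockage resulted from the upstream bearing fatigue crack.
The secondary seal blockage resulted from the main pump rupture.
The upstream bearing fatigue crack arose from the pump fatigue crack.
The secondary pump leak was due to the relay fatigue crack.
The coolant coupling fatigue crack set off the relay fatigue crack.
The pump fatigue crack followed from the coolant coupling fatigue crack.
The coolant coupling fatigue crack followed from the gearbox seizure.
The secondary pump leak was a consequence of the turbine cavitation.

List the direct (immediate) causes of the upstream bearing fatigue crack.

the compressor misalignment, the pump fatigue crack

Upstream contributors include the gearbox seizure, the seal failure, the coolant coupling fatigue crack, but only the compressor misalignment, the pump fatigue crack feed directly into the upstream bearing fatigue crack.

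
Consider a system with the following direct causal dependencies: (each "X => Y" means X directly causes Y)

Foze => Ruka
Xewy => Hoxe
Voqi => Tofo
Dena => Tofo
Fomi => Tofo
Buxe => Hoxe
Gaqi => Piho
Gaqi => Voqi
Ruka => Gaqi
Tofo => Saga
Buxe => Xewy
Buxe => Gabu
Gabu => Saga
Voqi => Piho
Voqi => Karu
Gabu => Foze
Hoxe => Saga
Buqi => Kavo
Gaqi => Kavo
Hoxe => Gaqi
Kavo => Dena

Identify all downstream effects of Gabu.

Direct effects: Foze, Saga.
2 steps out: Ruka.
3 steps out: Gaqi.
4 steps out: Voqi, Kavo, Piho.
5 steps out: Dena, Tofo, Karu.
Not reachable from it: Buxe, Fomi, Xewy, Buqi, Hoxe.

Dena, Foze, Gaqi, Karu, Kavo, Piho, Ruka, Saga, Tofo, Voqi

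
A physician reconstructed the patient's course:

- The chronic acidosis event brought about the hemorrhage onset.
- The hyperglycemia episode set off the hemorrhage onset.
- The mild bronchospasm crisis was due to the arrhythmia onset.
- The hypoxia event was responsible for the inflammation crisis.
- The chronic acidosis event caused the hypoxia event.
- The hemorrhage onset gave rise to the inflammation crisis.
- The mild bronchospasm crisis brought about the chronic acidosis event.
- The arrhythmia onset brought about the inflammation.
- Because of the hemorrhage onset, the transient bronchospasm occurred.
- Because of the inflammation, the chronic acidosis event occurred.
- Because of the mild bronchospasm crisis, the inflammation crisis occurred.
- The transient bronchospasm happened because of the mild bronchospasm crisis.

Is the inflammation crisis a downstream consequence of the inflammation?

There is a causal chain: the inflammation → the chronic acidosis event → the hemorrhage onset → the inflammation crisis.

Yes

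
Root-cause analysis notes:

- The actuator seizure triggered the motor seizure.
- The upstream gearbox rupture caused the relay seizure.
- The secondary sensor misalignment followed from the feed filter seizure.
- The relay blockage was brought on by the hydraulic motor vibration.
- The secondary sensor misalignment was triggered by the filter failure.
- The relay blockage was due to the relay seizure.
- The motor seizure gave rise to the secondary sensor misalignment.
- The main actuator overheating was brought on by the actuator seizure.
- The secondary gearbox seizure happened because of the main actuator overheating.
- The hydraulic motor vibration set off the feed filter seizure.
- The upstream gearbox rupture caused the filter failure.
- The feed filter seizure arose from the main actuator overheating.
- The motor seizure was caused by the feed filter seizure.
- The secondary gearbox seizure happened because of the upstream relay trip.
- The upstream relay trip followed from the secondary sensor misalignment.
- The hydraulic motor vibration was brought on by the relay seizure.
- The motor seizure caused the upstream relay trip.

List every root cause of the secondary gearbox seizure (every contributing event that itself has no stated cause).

Tracing upstream from the secondary gearbox seizure: the secondary gearbox seizure ← the main actuator overheating ← the actuator seizure.
A separate upstream branch: the secondary gearbox seizure ← the upstream relay trip ← the secondary sensor misalignment ← the filter failure ← the upstream gearbox rupture.
Each of those chain origins has no stated cause.

the actuator seizure, the upstream gearbox rupture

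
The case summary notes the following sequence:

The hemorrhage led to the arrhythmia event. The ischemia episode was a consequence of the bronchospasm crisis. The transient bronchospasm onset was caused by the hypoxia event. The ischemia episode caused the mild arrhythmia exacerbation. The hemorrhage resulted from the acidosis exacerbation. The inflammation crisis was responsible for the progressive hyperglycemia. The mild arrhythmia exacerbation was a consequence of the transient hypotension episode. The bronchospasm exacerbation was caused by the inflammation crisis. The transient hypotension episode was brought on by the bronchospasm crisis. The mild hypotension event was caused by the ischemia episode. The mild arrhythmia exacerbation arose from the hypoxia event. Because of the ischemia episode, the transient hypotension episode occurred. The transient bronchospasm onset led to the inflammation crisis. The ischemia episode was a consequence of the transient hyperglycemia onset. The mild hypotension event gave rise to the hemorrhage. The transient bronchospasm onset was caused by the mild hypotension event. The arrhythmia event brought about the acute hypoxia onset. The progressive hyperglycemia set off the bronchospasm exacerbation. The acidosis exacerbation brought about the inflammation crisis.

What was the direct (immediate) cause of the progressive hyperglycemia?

Upstream contributors include the bronchospasm crisis, the transient hyperglycemia onset, the ischemia episode, the acidosis exacerbation, the mild hypotension event, the hypoxia event, the transient bronchospasm onset, but only the inflammation crisis feeds directly into the progressive hyperglycemia.

the inflammation crisis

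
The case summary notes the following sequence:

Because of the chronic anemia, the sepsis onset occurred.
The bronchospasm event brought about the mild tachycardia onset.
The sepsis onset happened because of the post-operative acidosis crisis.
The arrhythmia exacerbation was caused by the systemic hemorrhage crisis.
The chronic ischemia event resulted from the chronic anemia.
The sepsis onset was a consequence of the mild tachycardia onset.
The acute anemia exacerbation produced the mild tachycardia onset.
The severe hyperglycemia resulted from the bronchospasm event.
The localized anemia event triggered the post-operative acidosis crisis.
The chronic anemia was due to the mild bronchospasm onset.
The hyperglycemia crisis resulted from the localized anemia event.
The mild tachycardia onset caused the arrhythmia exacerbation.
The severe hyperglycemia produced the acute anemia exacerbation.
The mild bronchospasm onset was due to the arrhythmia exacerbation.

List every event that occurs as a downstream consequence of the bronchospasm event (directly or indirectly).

the acute anemia exacerbation, the arrhythmia exacerbation, the chronic anemia, the chronic ischemia event, the mild bronchospasm onset, the mild tachycardia onset, the sepsis onset, the severe hyperglycemia

Direct effects: the severe hyperglycemia, the mild tachycardia onset.
2 steps out: the acute anemia exacerbation, the arrhythmia exacerbation, the sepsis onset.
3 steps out: the mild bronchospasm onset.
4 steps out: the chronic anemia.
5 steps out: the chronic ischemia event.
Not reachable from it: the systemic hemorrhage crisis, the localized anemia event, the hyperglycemia crisis, the post-operative acidosis crisis.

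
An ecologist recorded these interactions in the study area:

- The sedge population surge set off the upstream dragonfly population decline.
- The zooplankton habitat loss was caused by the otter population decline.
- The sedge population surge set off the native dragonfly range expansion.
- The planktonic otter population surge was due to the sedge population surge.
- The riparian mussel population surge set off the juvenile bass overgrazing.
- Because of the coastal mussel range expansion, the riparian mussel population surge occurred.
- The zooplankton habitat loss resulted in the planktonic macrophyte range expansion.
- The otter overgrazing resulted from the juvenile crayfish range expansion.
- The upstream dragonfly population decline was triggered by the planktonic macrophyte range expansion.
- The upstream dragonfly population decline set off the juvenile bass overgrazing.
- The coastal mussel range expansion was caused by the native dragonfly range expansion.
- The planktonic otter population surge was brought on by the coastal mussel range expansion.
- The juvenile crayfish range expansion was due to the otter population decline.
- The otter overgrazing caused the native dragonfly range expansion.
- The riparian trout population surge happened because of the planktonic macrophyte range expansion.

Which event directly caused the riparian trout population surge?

Upstream contributors include the otter population decline, the zooplankton habitat loss, but only the planktonic macrophyte range expansion feeds directly into the riparian trout population surge.

the planktonic macrophyte range expansion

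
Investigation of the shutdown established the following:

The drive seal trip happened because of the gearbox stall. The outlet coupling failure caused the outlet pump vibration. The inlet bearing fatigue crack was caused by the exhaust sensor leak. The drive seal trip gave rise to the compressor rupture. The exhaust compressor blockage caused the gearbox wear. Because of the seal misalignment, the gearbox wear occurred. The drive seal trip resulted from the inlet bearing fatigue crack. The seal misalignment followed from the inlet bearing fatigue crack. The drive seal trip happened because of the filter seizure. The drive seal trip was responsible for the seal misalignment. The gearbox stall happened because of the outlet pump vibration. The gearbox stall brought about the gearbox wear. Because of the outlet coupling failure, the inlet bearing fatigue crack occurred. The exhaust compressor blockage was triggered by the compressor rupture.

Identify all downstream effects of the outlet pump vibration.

Direct effects: the gearbox stall.
2 steps out: the drive seal trip, the gearbox wear.
3 steps out: the compressor rupture, the seal misalignment.
4 steps out: the exhaust compressor blockage.
Not reachable from it: the outlet coupling failure, the exhaust sensor leak, the filter seizure, the inlet bearing fatigue crack.

the compressor rupture, the drive seal trip, the exhaust compressor blockage, the gearbox stall, the gearbox wear, the seal misalignment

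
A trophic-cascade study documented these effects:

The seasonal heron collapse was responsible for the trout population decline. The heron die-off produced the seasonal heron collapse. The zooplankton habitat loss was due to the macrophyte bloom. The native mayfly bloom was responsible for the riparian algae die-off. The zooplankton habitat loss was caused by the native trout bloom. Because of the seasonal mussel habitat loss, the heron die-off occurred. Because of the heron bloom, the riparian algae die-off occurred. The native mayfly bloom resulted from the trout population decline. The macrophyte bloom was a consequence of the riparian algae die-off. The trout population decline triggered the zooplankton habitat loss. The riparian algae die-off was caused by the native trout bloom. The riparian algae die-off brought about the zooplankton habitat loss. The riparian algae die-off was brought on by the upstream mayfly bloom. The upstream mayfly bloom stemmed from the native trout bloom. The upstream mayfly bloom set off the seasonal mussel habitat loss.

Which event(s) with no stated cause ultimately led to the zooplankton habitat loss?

the heron bloom, the native trout bloom

Tracing upstream from the zooplankton habitat loss: the zooplankton habitat loss ← the native trout bloom.
A separate upstream branch: the zooplankton habitat loss ← the riparian algae die-off ← the heron bloom.
Each of those chain origins has no stated cause.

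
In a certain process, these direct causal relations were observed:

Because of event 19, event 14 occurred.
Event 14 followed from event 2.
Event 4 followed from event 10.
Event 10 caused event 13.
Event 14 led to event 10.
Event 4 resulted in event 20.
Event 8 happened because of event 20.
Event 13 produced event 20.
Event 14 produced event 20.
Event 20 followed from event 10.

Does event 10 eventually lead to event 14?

No

Event 10 leads to event 4, event 13, event 20, event 8; event 14 is not among them.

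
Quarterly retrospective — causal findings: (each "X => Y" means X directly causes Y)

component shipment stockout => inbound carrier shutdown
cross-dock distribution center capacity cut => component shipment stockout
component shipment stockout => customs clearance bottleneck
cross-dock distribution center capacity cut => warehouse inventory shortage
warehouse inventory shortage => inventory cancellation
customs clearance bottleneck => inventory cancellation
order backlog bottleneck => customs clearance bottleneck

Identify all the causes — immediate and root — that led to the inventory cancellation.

Immediate causes of the inventory cancellation: the warehouse inventory shortage, the customs clearance bottleneck.
Further upstream: the cross-dock distribution center capacity cut, the component shipment stockout, the order backlog bottleneck.

the component shipment stockout, the cross-dock distribution center capacity cut, the customs clearance bottleneck, the order backlog bottleneck, the warehouse inventory shortage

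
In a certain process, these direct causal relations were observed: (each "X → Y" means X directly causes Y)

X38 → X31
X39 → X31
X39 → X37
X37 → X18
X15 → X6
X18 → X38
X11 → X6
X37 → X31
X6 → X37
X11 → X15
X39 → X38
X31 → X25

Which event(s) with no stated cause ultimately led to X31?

X11, X39

Tracing upstream from X31: X31 ← X37 ← X6 ← X11.
A separate upstream branch: X31 ← X39.
Each of those chain origins has no stated cause.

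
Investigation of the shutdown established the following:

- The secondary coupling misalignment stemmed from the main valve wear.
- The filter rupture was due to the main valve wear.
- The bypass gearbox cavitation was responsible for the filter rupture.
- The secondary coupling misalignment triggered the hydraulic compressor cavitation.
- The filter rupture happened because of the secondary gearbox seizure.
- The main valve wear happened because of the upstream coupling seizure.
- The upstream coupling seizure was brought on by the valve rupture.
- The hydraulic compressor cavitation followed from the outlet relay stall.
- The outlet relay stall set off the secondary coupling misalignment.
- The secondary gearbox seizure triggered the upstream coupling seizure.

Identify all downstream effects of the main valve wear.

Direct effects: the secondary coupling misalignment, the filter rupture.
2 steps out: the hydraulic compressor cavitation.
Not reachable from it: the secondary gearbox seizure, the bypass gearbox cavitation, the valve rupture, the outlet relay stall, the upstream coupling seizure.

the filter rupture, the hydraulic compressor cavitation, the secondary coupling misalignment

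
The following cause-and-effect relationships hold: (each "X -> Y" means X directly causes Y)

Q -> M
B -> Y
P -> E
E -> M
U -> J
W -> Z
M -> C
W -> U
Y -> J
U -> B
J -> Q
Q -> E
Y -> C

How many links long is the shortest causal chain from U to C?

Shortest chain: U → B → Y → C.

3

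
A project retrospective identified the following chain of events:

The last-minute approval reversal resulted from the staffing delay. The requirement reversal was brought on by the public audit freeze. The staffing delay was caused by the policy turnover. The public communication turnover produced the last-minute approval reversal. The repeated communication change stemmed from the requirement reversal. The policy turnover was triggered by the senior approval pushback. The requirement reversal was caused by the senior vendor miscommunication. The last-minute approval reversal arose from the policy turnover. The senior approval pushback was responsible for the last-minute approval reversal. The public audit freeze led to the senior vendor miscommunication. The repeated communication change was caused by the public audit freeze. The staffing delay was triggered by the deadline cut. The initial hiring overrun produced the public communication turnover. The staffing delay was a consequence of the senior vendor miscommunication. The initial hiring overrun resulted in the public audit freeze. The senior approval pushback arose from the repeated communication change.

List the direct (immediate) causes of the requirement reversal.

the public audit freeze, the senior vendor miscommunication

Upstream contributors include the initial hiring overrun, but only the public audit freeze, the senior vendor miscommunication feed directly into the requirement reversal.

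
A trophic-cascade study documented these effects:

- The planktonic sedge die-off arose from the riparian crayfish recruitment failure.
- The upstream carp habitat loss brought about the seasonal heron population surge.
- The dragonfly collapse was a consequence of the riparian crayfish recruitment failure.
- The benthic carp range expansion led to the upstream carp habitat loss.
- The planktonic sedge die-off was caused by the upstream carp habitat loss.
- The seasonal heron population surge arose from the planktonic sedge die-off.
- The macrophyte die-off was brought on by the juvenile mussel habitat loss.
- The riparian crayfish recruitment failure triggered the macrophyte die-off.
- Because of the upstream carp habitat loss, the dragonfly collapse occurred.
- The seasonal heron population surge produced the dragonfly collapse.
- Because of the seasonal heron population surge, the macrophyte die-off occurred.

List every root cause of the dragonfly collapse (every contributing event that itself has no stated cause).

the benthic carp range expansion, the riparian crayfish recruitment failure

Tracing upstream from the dragonfly collapse: the dragonfly collapse ← the upstream carp habitat loss ← the benthic carp range expansion.
A separate upstream branch: the dragonfly collapse ← the riparian crayfish recruitment failure.
Each of those chain origins has no stated cause.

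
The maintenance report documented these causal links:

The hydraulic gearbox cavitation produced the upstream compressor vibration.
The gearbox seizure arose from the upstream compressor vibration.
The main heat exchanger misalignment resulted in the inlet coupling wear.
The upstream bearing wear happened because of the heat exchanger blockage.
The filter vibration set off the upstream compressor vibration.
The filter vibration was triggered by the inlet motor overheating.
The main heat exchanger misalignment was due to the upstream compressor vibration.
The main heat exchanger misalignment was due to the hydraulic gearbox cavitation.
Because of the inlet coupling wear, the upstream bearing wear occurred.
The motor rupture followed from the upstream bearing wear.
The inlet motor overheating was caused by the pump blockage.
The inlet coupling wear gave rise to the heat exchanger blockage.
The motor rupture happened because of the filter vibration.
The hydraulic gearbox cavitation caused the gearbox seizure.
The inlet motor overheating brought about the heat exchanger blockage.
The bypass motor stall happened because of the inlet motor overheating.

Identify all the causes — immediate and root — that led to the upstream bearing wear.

the filter vibration, the heat exchanger blockage, the hydraulic gearbox cavitation, the inlet coupling wear, the inlet motor overheating, the main heat exchanger misalignment, the pump blockage, the upstream compressor vibration

Immediate causes of the upstream bearing wear: the inlet coupling wear, the heat exchanger blockage.
Further upstream: the pump blockage, the inlet motor overheating, the hydraulic gearbox cavitation, the filter vibration, the upstream compressor vibration, the main heat exchanger misalignment.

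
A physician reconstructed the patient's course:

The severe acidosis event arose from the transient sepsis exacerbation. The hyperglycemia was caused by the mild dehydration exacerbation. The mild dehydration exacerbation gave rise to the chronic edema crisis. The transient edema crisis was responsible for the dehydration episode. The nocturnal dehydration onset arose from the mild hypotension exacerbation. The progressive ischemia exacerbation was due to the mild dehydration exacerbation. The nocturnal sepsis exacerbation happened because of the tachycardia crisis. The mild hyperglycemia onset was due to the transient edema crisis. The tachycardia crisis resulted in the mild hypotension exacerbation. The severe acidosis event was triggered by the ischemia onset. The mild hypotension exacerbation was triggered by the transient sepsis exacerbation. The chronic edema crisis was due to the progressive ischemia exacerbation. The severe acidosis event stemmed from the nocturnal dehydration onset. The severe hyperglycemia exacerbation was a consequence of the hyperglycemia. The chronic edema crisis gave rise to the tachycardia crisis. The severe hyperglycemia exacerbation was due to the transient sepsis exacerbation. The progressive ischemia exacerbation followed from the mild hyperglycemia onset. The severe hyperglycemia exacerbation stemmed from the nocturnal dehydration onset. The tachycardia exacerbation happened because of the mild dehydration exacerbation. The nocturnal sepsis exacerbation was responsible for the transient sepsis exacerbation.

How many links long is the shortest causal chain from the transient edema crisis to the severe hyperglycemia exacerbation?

7

Shortest chain: the transient edema crisis → the mild hyperglycemia onset → the progressive ischemia exacerbation → the chronic edema crisis → the tachycardia crisis → the nocturnal sepsis exacerbation → the transient sepsis exacerbation → the severe hyperglycemia exacerbation.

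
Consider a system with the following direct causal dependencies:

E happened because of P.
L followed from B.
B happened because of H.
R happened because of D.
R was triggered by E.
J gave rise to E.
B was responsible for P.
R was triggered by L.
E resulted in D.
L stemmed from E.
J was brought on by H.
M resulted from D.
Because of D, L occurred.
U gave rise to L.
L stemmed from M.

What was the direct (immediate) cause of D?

Upstream contributors include H, B, P, J, but only E feeds directly into D.

E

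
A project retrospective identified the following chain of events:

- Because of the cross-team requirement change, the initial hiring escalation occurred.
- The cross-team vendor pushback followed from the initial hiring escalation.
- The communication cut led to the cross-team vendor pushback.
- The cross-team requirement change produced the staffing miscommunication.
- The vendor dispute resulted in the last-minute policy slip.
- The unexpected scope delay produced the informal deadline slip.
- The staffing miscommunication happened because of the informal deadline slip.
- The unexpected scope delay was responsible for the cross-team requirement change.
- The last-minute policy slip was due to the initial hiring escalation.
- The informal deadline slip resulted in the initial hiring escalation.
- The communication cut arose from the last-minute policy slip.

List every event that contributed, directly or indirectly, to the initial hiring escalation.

the cross-team requirement change, the informal deadline slip, the unexpected scope delay

Immediate causes of the initial hiring escalation: the informal deadline slip, the cross-team requirement change.
Further upstream: the unexpected scope delay.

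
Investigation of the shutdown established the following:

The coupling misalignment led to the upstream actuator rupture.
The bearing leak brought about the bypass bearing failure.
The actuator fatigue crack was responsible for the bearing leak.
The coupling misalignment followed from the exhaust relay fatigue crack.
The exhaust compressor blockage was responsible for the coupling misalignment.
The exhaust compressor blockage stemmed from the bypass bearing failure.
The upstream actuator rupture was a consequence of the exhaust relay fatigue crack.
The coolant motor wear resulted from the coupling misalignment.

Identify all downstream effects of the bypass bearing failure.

Direct effects: the exhaust compressor blockage.
2 steps out: the coupling misalignment.
3 steps out: the upstream actuator rupture, the coolant motor wear.
Not reachable from it: the actuator fatigue crack, the bearing leak, the exhaust relay fatigue crack.

the coolant motor wear, the coupling misalignment, the exhaust compressor blockage, the upstream actuator rupture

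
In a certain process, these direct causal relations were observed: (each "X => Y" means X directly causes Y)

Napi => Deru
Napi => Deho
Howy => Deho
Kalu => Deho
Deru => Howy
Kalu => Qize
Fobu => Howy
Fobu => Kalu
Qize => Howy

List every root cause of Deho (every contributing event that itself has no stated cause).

Tracing upstream from Deho: Deho ← Kalu ← Fobu.
A separate upstream branch: Deho ← Napi.
Each of those chain origins has no stated cause.

Fobu, Napi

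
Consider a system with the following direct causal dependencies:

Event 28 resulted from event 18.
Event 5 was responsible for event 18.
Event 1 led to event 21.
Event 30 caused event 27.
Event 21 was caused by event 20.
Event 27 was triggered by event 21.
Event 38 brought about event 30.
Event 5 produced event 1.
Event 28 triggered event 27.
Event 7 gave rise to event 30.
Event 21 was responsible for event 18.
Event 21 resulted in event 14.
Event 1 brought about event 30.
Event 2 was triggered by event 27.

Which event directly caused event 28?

event 18

Upstream contributors include event 5, event 1, event 20, event 21, but only event 18 feeds directly into event 28.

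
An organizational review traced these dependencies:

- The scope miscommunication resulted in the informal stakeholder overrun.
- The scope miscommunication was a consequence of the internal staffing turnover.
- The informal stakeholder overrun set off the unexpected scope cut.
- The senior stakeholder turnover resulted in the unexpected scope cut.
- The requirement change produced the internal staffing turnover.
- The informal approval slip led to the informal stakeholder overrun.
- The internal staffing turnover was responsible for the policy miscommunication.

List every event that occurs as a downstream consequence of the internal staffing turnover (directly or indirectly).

Direct effects: the scope miscommunication, the policy miscommunication.
2 steps out: the informal stakeholder overrun.
3 steps out: the unexpected scope cut.
Not reachable from it: the requirement change, the senior stakeholder turnover, the informal approval slip.

the informal stakeholder overrun, the policy miscommunication, the scope miscommunication, the unexpected scope cut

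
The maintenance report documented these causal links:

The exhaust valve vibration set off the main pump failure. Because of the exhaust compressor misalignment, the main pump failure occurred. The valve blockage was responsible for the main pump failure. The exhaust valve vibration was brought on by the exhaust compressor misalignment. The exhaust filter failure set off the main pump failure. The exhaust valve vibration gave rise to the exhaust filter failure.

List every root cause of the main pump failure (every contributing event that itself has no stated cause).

the exhaust compressor misalignment, the valve blockage

Tracing upstream from the main pump failure: the main pump failure ← the exhaust compressor misalignment.
A separate upstream branch: the main pump failure ← the valve blockage.
Each of those chain origins has no stated cause.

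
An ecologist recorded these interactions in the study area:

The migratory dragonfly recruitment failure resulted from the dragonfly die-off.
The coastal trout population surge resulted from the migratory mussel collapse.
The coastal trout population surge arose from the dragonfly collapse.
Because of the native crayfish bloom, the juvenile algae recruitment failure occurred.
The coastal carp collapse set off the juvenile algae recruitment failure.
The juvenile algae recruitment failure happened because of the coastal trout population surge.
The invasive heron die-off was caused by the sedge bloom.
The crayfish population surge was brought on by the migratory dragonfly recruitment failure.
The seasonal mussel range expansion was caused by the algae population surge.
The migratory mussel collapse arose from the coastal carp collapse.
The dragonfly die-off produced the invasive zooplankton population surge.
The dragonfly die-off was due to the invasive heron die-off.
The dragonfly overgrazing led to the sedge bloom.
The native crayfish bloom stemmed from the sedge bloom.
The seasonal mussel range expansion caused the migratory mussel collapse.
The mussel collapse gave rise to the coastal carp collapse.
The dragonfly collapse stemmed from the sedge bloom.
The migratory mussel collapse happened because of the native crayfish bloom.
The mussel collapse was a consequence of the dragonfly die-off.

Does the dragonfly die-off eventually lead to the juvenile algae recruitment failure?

Yes

There is a causal chain: the dragonfly die-off → the mussel collapse → the coastal carp collapse → the juvenile algae recruitment failure.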